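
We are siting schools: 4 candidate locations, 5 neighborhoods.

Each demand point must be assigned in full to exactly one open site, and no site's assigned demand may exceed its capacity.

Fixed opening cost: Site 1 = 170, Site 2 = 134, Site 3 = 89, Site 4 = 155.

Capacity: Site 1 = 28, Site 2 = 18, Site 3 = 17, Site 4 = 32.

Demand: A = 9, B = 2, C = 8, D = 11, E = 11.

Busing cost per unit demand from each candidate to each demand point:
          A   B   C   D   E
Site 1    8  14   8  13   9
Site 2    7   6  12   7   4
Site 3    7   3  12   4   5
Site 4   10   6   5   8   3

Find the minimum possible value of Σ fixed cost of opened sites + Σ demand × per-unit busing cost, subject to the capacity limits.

Open {Site 3, Site 4}; cheapest assignment that respects the capacities:
  Site 3 (cap 17, load 13): B, D — cost 2×3 + 11×4 = 50
  Site 4 (cap 32, load 28): A, C, E — cost 9×10 + 8×5 + 11×3 = 163
  Shipping 213, fixed 244 → total 457.
  Any other capacity-feasible assignment to {Site 3, Site 4} ships for at least 213.
Compare {Site 2, Site 4}: its best feasible assignment gives total 525.
Compare {Site 1, Site 3}: its best feasible assignment gives total 544.
Every other set of open sites that can feasibly serve all demand totals ≥ 525 even under its best assignment. Minimum: 457.

457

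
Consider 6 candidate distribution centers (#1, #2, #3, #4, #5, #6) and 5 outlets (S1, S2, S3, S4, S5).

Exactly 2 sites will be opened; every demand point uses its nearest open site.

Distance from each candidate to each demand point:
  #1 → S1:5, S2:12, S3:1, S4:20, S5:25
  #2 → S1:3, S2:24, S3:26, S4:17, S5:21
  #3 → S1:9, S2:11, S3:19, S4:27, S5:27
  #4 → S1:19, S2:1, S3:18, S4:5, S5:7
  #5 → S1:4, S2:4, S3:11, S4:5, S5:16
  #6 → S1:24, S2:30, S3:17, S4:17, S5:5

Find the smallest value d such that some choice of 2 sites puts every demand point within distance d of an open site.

7

Open {#1, #4}.
  Farthest demand point is S5 at distance 7 (to #4); all others are ≤ 7.
With {#4, #5} the worst case is 11.
With {#5, #6} the worst case is 11.
No size-2 selection achieves below 7.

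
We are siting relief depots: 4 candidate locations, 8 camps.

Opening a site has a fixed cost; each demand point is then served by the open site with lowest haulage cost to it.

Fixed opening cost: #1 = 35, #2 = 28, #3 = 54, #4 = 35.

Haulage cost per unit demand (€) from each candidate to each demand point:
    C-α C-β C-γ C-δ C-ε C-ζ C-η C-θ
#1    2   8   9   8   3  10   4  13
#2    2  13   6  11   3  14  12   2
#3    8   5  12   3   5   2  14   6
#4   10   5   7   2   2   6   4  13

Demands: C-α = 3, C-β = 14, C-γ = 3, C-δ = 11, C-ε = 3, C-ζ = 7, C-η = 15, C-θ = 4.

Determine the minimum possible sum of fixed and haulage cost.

Open {#2, #4}: assign each demand point to its cheapest open site.
  C-α→#2 3×2=6, C-β→#4 14×5=70, C-γ→#2 3×6=18, C-δ→#4 11×2=22, C-ε→#4 3×2=6, C-ζ→#4 7×6=42, C-η→#4 15×4=60, C-θ→#2 4×2=8
  haulage cost 232, fixed 63 → total 295.
Compare {#2, #3, #4}: haulage cost 204 + fixed 117 = 321.
Compare {#3, #4}: haulage cost 241 + fixed 89 = 330.
Compare {#1, #2, #4}: haulage cost 232 + fixed 98 = 330.
All other subsets cost ≥ 321. Minimum total cost: 295.

295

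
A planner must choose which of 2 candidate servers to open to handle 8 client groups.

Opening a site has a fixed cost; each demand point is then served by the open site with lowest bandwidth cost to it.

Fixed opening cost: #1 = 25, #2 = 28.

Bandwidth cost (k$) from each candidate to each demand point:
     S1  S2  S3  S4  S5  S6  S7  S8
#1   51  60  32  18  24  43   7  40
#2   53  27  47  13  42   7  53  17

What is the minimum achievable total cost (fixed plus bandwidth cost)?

231

Open {#1, #2}: assign each demand point to its cheapest open site.
  S1→#1 51, S2→#2 27, S3→#1 32, S4→#2 13, S5→#1 24, S6→#2 7, S7→#1 7, S8→#2 17
  bandwidth cost 178, fixed 53 → total 231.
Compare {#2}: bandwidth cost 259 + fixed 28 = 287.
Compare {#1}: bandwidth cost 275 + fixed 25 = 300.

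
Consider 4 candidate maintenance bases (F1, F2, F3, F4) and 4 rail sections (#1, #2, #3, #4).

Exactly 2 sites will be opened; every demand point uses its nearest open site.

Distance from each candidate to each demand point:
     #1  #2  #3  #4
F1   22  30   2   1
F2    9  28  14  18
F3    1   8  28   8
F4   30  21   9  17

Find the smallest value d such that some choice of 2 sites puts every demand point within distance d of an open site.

Open {F1, F3}.
  Farthest demand point is #2 at distance 8 (to F3); all others are ≤ 8.
With {F3, F4} the worst case is 9.
With {F2, F3} the worst case is 14.
No size-2 selection achieves below 8.

8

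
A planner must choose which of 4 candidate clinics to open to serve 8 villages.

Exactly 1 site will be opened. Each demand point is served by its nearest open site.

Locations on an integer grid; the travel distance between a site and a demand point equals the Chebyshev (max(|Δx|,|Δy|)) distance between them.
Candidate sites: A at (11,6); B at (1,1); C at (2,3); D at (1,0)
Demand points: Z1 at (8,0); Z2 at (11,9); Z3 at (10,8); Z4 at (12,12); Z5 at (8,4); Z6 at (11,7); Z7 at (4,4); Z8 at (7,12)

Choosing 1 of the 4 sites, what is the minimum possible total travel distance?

Open {A}.
  Z1→A 6, Z2→A 3, Z3→A 2, Z4→A 6, Z5→A 3, Z6→A 1, Z7→A 7, Z8→A 6  ⇒ total 34.
Compare {C}: total 59.
Compare {B}: total 68.
No size-1 selection does better; minimum is 34.

34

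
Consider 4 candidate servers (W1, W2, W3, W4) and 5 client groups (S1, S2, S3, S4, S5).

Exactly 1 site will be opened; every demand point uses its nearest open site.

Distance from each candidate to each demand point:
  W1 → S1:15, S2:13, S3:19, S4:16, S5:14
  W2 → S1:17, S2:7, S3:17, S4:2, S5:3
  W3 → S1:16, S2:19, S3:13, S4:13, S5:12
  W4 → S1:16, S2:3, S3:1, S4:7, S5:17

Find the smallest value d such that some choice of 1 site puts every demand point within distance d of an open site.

Open {W2}.
  Farthest demand point is S1 at distance 17 (to W2); all others are ≤ 17.
With {W4} the worst case is 17.
With {W1} the worst case is 19.
No size-1 selection achieves below 17.

17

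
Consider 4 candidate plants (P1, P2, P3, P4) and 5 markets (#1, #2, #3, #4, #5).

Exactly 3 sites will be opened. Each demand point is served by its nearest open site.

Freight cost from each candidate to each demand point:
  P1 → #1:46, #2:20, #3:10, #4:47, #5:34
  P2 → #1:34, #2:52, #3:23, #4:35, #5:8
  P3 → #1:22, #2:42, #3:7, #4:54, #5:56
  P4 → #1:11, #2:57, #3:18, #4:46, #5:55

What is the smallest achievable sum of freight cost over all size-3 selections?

84

Open {P1, P2, P4}.
  #1→P4 11, #2→P1 20, #3→P1 10, #4→P2 35, #5→P2 8  ⇒ total 84.
Compare {P1, P2, P3}: total 92.
Compare {P2, P3, P4}: total 103.
No size-3 selection does better; minimum is 84.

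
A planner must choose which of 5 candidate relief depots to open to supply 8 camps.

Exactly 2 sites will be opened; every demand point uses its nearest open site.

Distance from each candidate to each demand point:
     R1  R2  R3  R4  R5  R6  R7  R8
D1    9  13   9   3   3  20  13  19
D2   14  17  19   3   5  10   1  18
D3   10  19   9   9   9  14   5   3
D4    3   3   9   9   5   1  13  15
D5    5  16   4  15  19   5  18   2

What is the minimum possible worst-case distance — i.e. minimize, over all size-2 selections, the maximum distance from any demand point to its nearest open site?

9

Open {D3, D4}.
  Farthest demand point is R3 at distance 9 (to D3); all others are ≤ 9.
With {D1, D5} the worst case is 13.
With {D4, D5} the worst case is 13.
No size-2 selection achieves below 9.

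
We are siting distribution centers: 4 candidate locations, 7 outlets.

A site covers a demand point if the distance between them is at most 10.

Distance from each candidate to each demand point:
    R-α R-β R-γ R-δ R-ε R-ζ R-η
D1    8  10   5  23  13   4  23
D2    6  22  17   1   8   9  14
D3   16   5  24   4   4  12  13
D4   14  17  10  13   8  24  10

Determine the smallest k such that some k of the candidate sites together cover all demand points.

3

Coverage sets (demand points within 10 of each site):
  D1: {R-α, R-β, R-γ, R-ζ}
  D2: {R-α, R-δ, R-ε, R-ζ}
  D3: {R-β, R-δ, R-ε}
  D4: {R-γ, R-ε, R-η}
No 2 sites suffice: every size-2 union leaves at least one demand point uncovered.
But {D1, D2, D4} covers everything, so the minimum is 3.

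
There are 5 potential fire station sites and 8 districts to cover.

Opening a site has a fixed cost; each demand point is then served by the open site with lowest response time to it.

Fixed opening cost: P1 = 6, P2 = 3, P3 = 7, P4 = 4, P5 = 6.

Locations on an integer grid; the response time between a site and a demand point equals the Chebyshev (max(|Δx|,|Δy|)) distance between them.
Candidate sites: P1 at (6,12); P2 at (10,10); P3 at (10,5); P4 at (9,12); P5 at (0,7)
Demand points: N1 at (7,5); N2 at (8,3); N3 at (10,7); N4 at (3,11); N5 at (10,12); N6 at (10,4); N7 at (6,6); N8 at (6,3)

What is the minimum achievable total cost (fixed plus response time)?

Open {P3, P4}: assign each demand point to its cheapest open site.
  N1→P3 3, N2→P3 2, N3→P3 2, N4→P4 6, N5→P4 1, N6→P3 1, N7→P3 4, N8→P3 4
  response time 23, fixed 11 → total 34.
Compare {P2, P3}: response time 25 + fixed 10 = 35.
Compare {P1, P3}: response time 23 + fixed 13 = 36.
Compare {P3}: response time 30 + fixed 7 = 37.
All other subsets cost ≥ 35. Minimum total cost: 34.

34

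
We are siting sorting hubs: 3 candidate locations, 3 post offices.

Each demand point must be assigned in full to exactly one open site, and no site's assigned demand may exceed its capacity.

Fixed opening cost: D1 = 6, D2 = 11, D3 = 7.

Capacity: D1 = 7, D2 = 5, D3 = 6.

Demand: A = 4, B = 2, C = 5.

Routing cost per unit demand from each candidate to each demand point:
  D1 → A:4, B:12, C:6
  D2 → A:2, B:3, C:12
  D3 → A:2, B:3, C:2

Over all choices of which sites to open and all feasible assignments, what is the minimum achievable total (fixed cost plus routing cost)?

Open {D1, D2, D3}; cheapest assignment that respects the capacities:
  D1 (cap 7, load 4): A — cost 4×4 = 16
  D2 (cap 5, load 2): B — cost 2×3 = 6
  D3 (cap 6, load 5): C — cost 5×2 = 10
  Shipping 32, fixed 24 → total 56.
  Any other capacity-feasible assignment to {D1, D2, D3} ships for at least 32.
Compare {D1, D3}: its best feasible assignment gives total 57.
Compare {D1, D2}: its best feasible assignment gives total 79.
Every other set of open sites that can feasibly serve all demand totals ≥ 57 even under its best assignment. Minimum: 56.

56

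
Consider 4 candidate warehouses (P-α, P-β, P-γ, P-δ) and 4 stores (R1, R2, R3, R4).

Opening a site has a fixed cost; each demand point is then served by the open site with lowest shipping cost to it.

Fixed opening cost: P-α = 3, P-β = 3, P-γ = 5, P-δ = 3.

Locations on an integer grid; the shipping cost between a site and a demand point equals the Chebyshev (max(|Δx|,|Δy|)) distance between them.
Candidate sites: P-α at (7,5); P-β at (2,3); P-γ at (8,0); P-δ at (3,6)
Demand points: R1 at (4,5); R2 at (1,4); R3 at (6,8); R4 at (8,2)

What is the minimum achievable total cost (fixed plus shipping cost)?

Open {P-δ}: assign each demand point to its cheapest open site.
  R1→P-δ 1, R2→P-δ 2, R3→P-δ 3, R4→P-δ 5
  shipping cost 11, fixed 3 → total 14.
Compare {P-α, P-β}: shipping cost 9 + fixed 6 = 15.
Compare {P-α, P-δ}: shipping cost 9 + fixed 6 = 15.
Compare {P-β, P-δ}: shipping cost 10 + fixed 6 = 16.
All other subsets cost ≥ 15. Minimum total cost: 14.

14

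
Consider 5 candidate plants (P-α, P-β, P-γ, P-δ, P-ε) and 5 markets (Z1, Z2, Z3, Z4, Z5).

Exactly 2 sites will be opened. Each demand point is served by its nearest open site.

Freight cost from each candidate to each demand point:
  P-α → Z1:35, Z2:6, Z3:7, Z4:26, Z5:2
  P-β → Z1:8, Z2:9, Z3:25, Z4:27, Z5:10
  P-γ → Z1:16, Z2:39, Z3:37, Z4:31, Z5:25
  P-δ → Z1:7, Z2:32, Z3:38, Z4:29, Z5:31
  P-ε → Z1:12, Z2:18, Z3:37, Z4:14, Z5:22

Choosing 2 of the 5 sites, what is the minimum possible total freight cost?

41

Open {P-α, P-ε}.
  Z1→P-ε 12, Z2→P-α 6, Z3→P-α 7, Z4→P-ε 14, Z5→P-α 2  ⇒ total 41.
Compare {P-α, P-δ}: total 48.
Compare {P-α, P-β}: total 49.
No size-2 selection does better; minimum is 41.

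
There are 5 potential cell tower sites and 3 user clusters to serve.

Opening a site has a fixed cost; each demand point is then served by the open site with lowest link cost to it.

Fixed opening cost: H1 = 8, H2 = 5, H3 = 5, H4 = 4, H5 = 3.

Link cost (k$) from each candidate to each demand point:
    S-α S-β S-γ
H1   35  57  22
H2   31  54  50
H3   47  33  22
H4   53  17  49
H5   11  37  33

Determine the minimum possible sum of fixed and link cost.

62

Open {H3, H4, H5}: assign each demand point to its cheapest open site.
  S-α→H5 11, S-β→H4 17, S-γ→H3 22
  link cost 50, fixed 12 → total 62.
Compare {H1, H4, H5}: link cost 50 + fixed 15 = 65.
Compare {H2, H3, H4, H5}: link cost 50 + fixed 17 = 67.
Compare {H4, H5}: link cost 61 + fixed 7 = 68.
All other subsets cost ≥ 65. Minimum total cost: 62.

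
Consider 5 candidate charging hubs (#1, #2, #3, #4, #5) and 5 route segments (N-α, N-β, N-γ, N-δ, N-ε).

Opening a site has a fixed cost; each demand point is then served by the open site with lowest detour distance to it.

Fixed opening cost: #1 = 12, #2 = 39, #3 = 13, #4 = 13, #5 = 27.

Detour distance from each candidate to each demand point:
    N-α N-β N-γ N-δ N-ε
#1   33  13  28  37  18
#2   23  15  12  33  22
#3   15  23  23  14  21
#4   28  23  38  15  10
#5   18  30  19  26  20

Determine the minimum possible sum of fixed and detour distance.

108

Open {#1, #3}: assign each demand point to its cheapest open site.
  N-α→#3 15, N-β→#1 13, N-γ→#3 23, N-δ→#3 14, N-ε→#1 18
  detour distance 83, fixed 25 → total 108.
Compare {#3}: detour distance 96 + fixed 13 = 109.
Compare {#3, #4}: detour distance 85 + fixed 26 = 111.
Compare {#1, #3, #4}: detour distance 75 + fixed 38 = 113.
All other subsets cost ≥ 109. Minimum total cost: 108.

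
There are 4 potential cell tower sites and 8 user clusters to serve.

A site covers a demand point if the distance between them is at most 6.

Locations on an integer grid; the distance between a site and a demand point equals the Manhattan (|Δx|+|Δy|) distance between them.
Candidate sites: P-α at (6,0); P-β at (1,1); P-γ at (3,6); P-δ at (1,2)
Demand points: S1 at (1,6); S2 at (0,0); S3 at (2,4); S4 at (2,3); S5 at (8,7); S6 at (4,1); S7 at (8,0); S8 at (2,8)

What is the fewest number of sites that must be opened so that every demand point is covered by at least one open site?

2

Coverage sets (demand points within 6 of each site):
  P-α: {S2, S6, S7}
  P-β: {S1, S2, S3, S4, S6}
  P-γ: {S1, S3, S4, S5, S6, S8}
  P-δ: {S1, S2, S3, S4, S6}
No single site covers all 8 demand points.
But {P-α, P-γ} covers everything, so the minimum is 2.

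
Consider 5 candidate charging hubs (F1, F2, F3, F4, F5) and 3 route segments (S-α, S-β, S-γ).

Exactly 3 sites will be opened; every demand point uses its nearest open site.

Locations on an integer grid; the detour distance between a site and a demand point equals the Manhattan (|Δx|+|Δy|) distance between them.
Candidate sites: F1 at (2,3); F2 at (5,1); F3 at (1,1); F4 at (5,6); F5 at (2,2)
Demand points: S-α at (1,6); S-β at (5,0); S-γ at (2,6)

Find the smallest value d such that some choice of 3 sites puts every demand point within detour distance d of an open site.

4

Open {F1, F2, F3}.
  Farthest demand point is S-α at detour distance 4 (to F1); all others are ≤ 4.
With {F1, F2, F4} the worst case is 4.
With {F1, F2, F5} the worst case is 4.
No size-3 selection achieves below 4.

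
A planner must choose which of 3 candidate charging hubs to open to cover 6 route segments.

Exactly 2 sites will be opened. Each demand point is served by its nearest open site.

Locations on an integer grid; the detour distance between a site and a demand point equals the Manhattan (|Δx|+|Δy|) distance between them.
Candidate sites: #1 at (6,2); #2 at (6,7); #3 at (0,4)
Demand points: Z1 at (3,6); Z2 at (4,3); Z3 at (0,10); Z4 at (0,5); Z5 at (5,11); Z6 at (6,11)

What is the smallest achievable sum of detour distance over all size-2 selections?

Open {#2, #3}.
  Z1→#2 4, Z2→#3 5, Z3→#3 6, Z4→#3 1, Z5→#2 5, Z6→#2 4  ⇒ total 25.
Compare {#1, #2}: total 33.
Compare {#1, #3}: total 34.

25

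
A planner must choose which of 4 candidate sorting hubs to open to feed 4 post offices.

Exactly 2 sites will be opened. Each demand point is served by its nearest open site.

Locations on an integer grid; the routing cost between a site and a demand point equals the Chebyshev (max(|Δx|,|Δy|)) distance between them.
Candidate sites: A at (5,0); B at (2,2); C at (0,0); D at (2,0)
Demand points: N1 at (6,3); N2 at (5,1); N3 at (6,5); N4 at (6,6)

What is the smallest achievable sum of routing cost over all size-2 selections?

12

Open {A, B}.
  N1→A 3, N2→A 1, N3→B 4, N4→B 4  ⇒ total 12.
Compare {A, C}: total 15.
Compare {A, D}: total 15.
No size-2 selection does better; minimum is 12.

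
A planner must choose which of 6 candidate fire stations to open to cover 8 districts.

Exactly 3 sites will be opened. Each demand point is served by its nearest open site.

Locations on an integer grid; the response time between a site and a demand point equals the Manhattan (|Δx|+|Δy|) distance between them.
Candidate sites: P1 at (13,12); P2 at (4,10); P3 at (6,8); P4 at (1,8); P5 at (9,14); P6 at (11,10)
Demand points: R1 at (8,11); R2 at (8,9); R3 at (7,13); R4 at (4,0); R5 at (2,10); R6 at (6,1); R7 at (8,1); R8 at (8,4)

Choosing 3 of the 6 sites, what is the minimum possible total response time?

Open {P2, P3, P5}.
  R1→P5 4, R2→P3 3, R3→P5 3, R4→P2 10, R5→P2 2, R6→P3 7, R7→P3 9, R8→P3 6  ⇒ total 44.
Compare {P3, P4, P5}: total 45.
Compare {P2, P3, P6}: total 47.
No size-3 selection does better; minimum is 44.

44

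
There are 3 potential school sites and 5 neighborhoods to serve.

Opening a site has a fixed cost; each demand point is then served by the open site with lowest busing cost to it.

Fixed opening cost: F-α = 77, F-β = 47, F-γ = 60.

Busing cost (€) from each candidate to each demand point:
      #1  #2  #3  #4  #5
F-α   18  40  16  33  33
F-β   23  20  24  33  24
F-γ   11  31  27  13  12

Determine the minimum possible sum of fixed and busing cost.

Open {F-γ}: assign each demand point to its cheapest open site.
  #1→F-γ 11, #2→F-γ 31, #3→F-γ 27, #4→F-γ 13, #5→F-γ 12
  busing cost 94, fixed 60 → total 154.
Compare {F-β}: busing cost 124 + fixed 47 = 171.
Compare {F-β, F-γ}: busing cost 80 + fixed 107 = 187.
Compare {F-α}: busing cost 140 + fixed 77 = 217.
All other subsets cost ≥ 171. Minimum total cost: 154.

154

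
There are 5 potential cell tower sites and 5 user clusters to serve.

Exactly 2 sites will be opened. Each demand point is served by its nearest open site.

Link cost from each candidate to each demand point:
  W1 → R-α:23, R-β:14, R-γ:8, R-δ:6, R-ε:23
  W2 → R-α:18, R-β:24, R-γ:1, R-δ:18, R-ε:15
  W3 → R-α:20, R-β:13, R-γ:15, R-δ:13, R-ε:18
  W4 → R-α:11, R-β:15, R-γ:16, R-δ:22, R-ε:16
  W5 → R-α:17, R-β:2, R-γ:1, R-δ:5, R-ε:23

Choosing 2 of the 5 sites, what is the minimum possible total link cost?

Open {W4, W5}.
  R-α→W4 11, R-β→W5 2, R-γ→W5 1, R-δ→W5 5, R-ε→W4 16  ⇒ total 35.
Compare {W2, W5}: total 40.
Compare {W3, W5}: total 43.
No size-2 selection does better; minimum is 35.

35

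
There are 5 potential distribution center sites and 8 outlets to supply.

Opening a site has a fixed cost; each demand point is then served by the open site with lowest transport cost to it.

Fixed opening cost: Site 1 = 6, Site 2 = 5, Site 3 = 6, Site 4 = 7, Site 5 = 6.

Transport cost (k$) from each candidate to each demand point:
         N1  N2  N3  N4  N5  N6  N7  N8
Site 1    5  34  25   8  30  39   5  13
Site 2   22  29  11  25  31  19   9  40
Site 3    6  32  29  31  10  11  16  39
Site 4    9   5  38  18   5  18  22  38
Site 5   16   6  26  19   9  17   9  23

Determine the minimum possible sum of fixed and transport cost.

Open {Site 1, Site 2, Site 3, Site 4}: assign each demand point to its cheapest open site.
  N1→Site 1 5, N2→Site 4 5, N3→Site 2 11, N4→Site 1 8, N5→Site 4 5, N6→Site 3 11, N7→Site 1 5, N8→Site 1 13
  transport cost 63, fixed 24 → total 87.
Compare {Site 1, Site 2, Site 4}: transport cost 70 + fixed 18 = 88.
Compare {Site 1, Site 2, Site 5}: transport cost 74 + fixed 17 = 91.
Compare {Site 1, Site 2, Site 3, Site 5}: transport cost 68 + fixed 23 = 91.
All other subsets cost ≥ 88. Minimum total cost: 87.

87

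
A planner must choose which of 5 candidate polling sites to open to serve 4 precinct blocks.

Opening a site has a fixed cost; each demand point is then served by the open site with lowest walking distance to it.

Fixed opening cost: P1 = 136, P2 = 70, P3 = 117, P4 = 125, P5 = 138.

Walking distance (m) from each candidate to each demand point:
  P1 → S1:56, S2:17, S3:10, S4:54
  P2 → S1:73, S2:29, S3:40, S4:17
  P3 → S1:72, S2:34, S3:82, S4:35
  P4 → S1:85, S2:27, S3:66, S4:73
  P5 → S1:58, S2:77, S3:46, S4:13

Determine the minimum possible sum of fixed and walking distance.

229

Open {P2}: assign each demand point to its cheapest open site.
  S1→P2 73, S2→P2 29, S3→P2 40, S4→P2 17
  walking distance 159, fixed 70 → total 229.
Compare {P1}: walking distance 137 + fixed 136 = 273.
Compare {P1, P2}: walking distance 100 + fixed 206 = 306.
Compare {P5}: walking distance 194 + fixed 138 = 332.
All other subsets cost ≥ 273. Minimum total cost: 229.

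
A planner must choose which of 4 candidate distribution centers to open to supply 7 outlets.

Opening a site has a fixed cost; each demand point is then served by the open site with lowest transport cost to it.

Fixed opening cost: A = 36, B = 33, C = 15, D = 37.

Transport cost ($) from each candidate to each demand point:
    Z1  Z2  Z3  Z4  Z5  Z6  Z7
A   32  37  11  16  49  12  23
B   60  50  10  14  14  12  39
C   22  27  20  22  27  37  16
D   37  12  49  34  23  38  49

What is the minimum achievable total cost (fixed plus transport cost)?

Open {B, C}: assign each demand point to its cheapest open site.
  Z1→C 22, Z2→C 27, Z3→B 10, Z4→B 14, Z5→B 14, Z6→B 12, Z7→C 16
  transport cost 115, fixed 48 → total 163.
Compare {A, C}: transport cost 131 + fixed 51 = 182.
Compare {B, C, D}: transport cost 100 + fixed 85 = 185.
Compare {C}: transport cost 171 + fixed 15 = 186.
All other subsets cost ≥ 182. Minimum total cost: 163.

163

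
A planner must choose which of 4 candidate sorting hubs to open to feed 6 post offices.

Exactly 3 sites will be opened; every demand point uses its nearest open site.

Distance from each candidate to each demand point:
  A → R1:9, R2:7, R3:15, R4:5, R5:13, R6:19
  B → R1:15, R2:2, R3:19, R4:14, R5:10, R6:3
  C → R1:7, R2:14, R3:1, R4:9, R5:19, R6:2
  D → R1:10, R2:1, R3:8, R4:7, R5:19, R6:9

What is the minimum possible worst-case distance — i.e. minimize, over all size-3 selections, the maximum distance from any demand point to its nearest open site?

Open {A, B, C}.
  Farthest demand point is R5 at distance 10 (to B); all others are ≤ 10.
With {A, B, D} the worst case is 10.
With {B, C, D} the worst case is 10.
No size-3 selection achieves below 10.

10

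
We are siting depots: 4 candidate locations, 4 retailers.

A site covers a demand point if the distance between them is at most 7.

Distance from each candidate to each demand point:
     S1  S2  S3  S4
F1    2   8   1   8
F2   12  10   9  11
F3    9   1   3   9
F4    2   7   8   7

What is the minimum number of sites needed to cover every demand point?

Coverage sets (demand points within 7 of each site):
  F1: {S1, S3}
  F2: {}
  F3: {S2, S3}
  F4: {S1, S2, S4}
No single site covers all 4 demand points.
But {F1, F4} covers everything, so the minimum is 2.

2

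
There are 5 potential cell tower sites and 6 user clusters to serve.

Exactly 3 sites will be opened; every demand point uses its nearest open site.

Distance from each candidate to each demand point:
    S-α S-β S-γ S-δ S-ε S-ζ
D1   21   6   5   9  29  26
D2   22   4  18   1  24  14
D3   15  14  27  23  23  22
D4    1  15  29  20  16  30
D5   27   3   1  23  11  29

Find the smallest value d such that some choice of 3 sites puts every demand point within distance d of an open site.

Open {D2, D4, D5}.
  Farthest demand point is S-ζ at distance 14 (to D2); all others are ≤ 14.
With {D2, D3, D5} the worst case is 15.
With {D1, D2, D4} the worst case is 16.
No size-3 selection achieves below 14.

14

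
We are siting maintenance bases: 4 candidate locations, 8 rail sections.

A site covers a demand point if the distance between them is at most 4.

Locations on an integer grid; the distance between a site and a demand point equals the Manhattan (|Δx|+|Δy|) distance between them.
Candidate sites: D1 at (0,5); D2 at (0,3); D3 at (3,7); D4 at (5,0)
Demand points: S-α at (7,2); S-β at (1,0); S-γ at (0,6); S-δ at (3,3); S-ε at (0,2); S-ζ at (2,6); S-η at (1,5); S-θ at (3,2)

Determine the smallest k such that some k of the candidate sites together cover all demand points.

Coverage sets (demand points within 4 of each site):
  D1: {S-γ, S-ε, S-ζ, S-η}
  D2: {S-β, S-γ, S-δ, S-ε, S-η, S-θ}
  D3: {S-γ, S-δ, S-ζ, S-η}
  D4: {S-α, S-β, S-θ}
No 2 sites suffice: every size-2 union leaves at least one demand point uncovered.
But {D1, D2, D4} covers everything, so the minimum is 3.

3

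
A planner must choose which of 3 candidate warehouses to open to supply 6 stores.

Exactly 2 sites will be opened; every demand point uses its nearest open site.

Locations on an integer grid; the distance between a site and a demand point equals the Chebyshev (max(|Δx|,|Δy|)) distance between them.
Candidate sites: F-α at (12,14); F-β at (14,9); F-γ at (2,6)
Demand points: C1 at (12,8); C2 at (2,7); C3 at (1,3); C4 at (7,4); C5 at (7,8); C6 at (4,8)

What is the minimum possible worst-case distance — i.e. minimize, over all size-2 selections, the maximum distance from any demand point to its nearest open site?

Open {F-β, F-γ}.
  Farthest demand point is C4 at distance 5 (to F-γ); all others are ≤ 5.
With {F-α, F-γ} the worst case is 6.
With {F-α, F-β} the worst case is 11.
No size-2 selection achieves below 5.

5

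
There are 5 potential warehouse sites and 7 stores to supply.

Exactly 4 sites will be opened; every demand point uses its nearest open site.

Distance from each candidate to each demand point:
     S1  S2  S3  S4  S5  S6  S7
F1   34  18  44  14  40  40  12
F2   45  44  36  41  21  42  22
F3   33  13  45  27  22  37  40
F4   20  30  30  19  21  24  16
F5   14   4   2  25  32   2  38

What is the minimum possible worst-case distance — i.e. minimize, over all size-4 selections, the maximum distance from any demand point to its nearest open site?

21

Open {F1, F2, F3, F5}.
  Farthest demand point is S5 at distance 21 (to F2); all others are ≤ 21.
With {F1, F2, F4, F5} the worst case is 21.
With {F1, F3, F4, F5} the worst case is 21.
No size-4 selection achieves below 21.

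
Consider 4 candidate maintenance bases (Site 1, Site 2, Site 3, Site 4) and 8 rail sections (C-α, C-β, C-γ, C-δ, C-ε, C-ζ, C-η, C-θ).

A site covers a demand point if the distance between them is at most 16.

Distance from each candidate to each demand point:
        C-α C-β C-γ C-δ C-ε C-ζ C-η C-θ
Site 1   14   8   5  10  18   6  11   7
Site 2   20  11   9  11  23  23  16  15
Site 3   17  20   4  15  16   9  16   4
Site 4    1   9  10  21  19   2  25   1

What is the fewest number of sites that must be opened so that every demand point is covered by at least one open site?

Coverage sets (demand points within 16 of each site):
  Site 1: {C-α, C-β, C-γ, C-δ, C-ζ, C-η, C-θ}
  Site 2: {C-β, C-γ, C-δ, C-η, C-θ}
  Site 3: {C-γ, C-δ, C-ε, C-ζ, C-η, C-θ}
  Site 4: {C-α, C-β, C-γ, C-ζ, C-θ}
No single site covers all 8 demand points.
But {Site 1, Site 3} covers everything, so the minimum is 2.

2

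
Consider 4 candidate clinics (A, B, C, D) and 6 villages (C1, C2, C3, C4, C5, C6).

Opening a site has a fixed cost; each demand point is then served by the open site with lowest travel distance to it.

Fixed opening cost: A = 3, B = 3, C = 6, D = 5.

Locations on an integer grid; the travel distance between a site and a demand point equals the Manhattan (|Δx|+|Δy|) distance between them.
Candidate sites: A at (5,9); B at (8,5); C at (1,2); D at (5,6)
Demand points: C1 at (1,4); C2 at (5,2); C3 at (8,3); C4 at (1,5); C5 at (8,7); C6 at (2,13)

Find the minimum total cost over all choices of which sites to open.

Open {A, B, C}: assign each demand point to its cheapest open site.
  C1→C 2, C2→C 4, C3→B 2, C4→C 3, C5→B 2, C6→A 7
  travel distance 20, fixed 12 → total 32.
Compare {B, C}: travel distance 25 + fixed 9 = 34.
Compare {B, D}: travel distance 29 + fixed 8 = 37.
Compare {A, B, D}: travel distance 26 + fixed 11 = 37.
All other subsets cost ≥ 34. Minimum total cost: 32.

32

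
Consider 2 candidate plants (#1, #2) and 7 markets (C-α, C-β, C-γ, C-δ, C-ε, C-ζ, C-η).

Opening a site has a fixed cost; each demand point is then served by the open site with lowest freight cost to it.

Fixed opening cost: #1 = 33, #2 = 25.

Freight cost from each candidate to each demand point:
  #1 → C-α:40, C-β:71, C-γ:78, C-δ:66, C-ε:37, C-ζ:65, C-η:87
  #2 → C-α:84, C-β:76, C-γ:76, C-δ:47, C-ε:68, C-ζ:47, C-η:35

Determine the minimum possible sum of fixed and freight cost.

411

Open {#1, #2}: assign each demand point to its cheapest open site.
  C-α→#1 40, C-β→#1 71, C-γ→#2 76, C-δ→#2 47, C-ε→#1 37, C-ζ→#2 47, C-η→#2 35
  freight cost 353, fixed 58 → total 411.
Compare {#2}: freight cost 433 + fixed 25 = 458.
Compare {#1}: freight cost 444 + fixed 33 = 477.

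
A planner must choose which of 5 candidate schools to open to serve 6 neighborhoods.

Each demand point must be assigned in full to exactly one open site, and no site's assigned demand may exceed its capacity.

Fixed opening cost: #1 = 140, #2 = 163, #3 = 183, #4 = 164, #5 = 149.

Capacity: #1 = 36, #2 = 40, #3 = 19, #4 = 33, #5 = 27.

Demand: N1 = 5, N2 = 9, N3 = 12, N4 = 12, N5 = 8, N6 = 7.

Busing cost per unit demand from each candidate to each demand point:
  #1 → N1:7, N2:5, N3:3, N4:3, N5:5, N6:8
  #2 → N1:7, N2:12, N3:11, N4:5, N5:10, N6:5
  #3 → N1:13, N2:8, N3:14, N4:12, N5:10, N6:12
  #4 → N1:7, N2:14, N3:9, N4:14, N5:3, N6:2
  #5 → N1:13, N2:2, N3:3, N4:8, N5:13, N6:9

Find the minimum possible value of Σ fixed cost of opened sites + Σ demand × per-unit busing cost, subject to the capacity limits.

Open {#1, #4}; cheapest assignment that respects the capacities:
  #1 (cap 36, load 33): N2, N3, N4 — cost 9×5 + 12×3 + 12×3 = 117
  #4 (cap 33, load 20): N1, N5, N6 — cost 5×7 + 8×3 + 7×2 = 73
  Shipping 190, fixed 304 → total 494.
  Any other capacity-feasible assignment to {#1, #4} ships for at least 190.
Compare {#1, #5}: its best feasible assignment gives total 510.
Compare {#1, #2}: its best feasible assignment gives total 554.
Every other set of open sites that can feasibly serve all demand totals ≥ 510 even under its best assignment. Minimum: 494.

494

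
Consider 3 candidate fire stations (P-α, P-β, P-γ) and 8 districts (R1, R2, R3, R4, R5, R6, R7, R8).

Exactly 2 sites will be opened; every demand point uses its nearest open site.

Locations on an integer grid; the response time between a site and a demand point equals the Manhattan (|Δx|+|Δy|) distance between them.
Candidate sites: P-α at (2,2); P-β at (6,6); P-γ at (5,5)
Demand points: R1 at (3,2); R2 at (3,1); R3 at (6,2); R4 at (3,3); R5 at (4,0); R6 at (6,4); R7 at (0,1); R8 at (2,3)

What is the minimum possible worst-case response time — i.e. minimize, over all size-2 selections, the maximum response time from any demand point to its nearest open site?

Open {P-α, P-β}.
  Farthest demand point is R3 at response time 4 (to P-α); all others are ≤ 4.
With {P-α, P-γ} the worst case is 4.
With {P-β, P-γ} the worst case is 9.
No size-2 selection achieves below 4.

4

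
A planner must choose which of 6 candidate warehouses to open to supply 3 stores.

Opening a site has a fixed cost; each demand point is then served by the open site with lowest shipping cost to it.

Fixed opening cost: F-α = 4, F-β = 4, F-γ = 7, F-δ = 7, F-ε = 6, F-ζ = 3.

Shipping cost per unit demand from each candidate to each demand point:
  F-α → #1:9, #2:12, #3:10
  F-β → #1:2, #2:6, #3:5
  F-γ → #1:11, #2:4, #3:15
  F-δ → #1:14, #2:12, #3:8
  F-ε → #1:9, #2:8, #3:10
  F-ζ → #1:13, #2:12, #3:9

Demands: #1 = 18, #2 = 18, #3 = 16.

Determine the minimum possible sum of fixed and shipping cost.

Open {F-β, F-γ}: assign each demand point to its cheapest open site.
  #1→F-β 18×2=36, #2→F-γ 18×4=72, #3→F-β 16×5=80
  shipping cost 188, fixed 11 → total 199.
Compare {F-β, F-γ, F-ζ}: shipping cost 188 + fixed 14 = 202.
Compare {F-α, F-β, F-γ}: shipping cost 188 + fixed 15 = 203.
Compare {F-β, F-γ, F-ε}: shipping cost 188 + fixed 17 = 205.
All other subsets cost ≥ 202. Minimum total cost: 199.

199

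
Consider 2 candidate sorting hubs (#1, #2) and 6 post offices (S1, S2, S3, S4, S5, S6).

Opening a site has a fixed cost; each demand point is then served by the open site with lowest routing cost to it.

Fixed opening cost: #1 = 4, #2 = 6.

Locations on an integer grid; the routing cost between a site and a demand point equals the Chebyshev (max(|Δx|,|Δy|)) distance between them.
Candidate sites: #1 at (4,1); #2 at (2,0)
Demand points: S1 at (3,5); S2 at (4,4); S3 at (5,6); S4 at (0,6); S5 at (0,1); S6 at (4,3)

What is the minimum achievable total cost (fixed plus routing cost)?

Open {#1}: assign each demand point to its cheapest open site.
  S1→#1 4, S2→#1 3, S3→#1 5, S4→#1 5, S5→#1 4, S6→#1 2
  routing cost 23, fixed 4 → total 27.
Compare {#1, #2}: routing cost 21 + fixed 10 = 31.
Compare {#2}: routing cost 26 + fixed 6 = 32.

27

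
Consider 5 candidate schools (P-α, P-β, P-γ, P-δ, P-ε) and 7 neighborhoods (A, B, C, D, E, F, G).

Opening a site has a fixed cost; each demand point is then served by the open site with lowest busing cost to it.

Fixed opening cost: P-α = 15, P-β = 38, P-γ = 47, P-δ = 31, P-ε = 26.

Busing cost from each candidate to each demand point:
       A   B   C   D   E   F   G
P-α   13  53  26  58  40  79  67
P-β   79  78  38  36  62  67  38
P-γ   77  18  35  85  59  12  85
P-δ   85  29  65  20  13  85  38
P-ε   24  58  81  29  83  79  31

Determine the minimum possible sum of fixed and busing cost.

233

Open {P-α, P-γ, P-δ}: assign each demand point to its cheapest open site.
  A→P-α 13, B→P-γ 18, C→P-α 26, D→P-δ 20, E→P-δ 13, F→P-γ 12, G→P-δ 38
  busing cost 140, fixed 93 → total 233.
Compare {P-α, P-γ, P-δ, P-ε}: busing cost 133 + fixed 119 = 252.
Compare {P-α, P-γ, P-ε}: busing cost 169 + fixed 88 = 257.
Compare {P-γ, P-δ, P-ε}: busing cost 153 + fixed 104 = 257.
All other subsets cost ≥ 252. Minimum total cost: 233.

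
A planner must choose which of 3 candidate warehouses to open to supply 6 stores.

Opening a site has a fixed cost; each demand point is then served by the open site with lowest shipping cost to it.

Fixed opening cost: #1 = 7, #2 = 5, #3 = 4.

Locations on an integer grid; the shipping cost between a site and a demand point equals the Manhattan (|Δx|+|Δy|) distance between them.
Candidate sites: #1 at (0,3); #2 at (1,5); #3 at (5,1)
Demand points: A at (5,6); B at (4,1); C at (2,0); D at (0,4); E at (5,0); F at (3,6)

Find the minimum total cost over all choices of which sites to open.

Open {#2, #3}: assign each demand point to its cheapest open site.
  A→#2 5, B→#3 1, C→#3 4, D→#2 2, E→#3 1, F→#2 3
  shipping cost 16, fixed 9 → total 25.
Compare {#1, #3}: shipping cost 18 + fixed 11 = 29.
Compare {#3}: shipping cost 26 + fixed 4 = 30.
Compare {#1, #2, #3}: shipping cost 15 + fixed 16 = 31.
All other subsets cost ≥ 29. Minimum total cost: 25.

25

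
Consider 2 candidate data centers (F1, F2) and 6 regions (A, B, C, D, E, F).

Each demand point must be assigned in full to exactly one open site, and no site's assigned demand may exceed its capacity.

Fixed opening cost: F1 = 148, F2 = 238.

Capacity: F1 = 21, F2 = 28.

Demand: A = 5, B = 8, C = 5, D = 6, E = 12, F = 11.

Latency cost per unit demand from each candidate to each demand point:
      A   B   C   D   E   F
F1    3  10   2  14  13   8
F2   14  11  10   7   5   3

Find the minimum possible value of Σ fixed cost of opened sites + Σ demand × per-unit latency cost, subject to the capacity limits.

689

Open {F1, F2}; cheapest assignment that respects the capacities:
  F1 (cap 21, load 21): A, C, F — cost 5×3 + 5×2 + 11×8 = 113
  F2 (cap 28, load 26): B, D, E — cost 8×11 + 6×7 + 12×5 = 190
  Shipping 303, fixed 386 → total 689.
  Any other capacity-feasible assignment to {F1, F2} ships for at least 303.
Total demand is 47 and no other set of sites has combined capacity ≥ 47, so {F1, F2} is the only feasible choice of open sites. Minimum: 689.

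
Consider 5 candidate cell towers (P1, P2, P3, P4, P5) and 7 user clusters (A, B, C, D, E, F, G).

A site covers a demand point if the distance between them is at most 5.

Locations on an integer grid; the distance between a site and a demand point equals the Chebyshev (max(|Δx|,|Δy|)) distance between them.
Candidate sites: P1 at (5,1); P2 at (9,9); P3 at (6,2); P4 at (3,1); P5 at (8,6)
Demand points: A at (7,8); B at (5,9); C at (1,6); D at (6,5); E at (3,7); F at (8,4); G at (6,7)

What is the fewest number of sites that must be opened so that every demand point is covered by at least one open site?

2

Coverage sets (demand points within 5 of each site):
  P1: {C, D, F}
  P2: {A, B, D, F, G}
  P3: {C, D, E, F, G}
  P4: {C, D, F}
  P5: {A, B, D, E, F, G}
No single site covers all 7 demand points.
But {P1, P5} covers everything, so the minimum is 2.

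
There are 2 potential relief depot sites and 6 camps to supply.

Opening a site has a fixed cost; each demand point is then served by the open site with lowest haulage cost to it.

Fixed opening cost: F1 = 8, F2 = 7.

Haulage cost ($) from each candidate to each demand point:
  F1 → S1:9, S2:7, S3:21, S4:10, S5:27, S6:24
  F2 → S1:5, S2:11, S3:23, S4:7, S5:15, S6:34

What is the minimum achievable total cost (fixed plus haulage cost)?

94

Open {F1, F2}: assign each demand point to its cheapest open site.
  S1→F2 5, S2→F1 7, S3→F1 21, S4→F2 7, S5→F2 15, S6→F1 24
  haulage cost 79, fixed 15 → total 94.
Compare {F2}: haulage cost 95 + fixed 7 = 102.
Compare {F1}: haulage cost 98 + fixed 8 = 106.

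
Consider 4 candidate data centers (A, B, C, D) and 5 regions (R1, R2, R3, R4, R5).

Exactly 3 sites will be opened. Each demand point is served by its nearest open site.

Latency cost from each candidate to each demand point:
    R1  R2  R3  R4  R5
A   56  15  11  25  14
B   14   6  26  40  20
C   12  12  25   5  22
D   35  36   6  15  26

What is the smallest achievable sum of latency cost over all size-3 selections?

Open {A, B, C}.
  R1→C 12, R2→B 6, R3→A 11, R4→C 5, R5→A 14  ⇒ total 48.
Compare {A, C, D}: total 49.
Compare {B, C, D}: total 49.
No size-3 selection does better; minimum is 48.

48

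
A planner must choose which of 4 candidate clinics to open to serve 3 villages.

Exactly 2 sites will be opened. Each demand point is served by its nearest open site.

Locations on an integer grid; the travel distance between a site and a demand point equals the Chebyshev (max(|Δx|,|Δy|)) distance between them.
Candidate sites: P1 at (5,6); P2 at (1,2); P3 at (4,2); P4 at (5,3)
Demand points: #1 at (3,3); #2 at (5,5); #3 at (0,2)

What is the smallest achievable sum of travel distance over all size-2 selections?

Open {P1, P2}.
  #1→P2 2, #2→P1 1, #3→P2 1  ⇒ total 4.
Compare {P2, P3}: total 5.
Compare {P2, P4}: total 5.
No size-2 selection does better; minimum is 4.

4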